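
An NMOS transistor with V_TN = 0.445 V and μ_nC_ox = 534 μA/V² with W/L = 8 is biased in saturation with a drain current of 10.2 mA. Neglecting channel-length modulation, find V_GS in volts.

V_GS = 2.63 V

k_n = μ_nC_ox · (W/L) = 4.272 mA/V².
In saturation I_D = ½ k_n (V_GS − V_TN)², so V_GS − V_TN = √(2 I_D / k_n) = √(2 × 10.2 / 4.272) = 2.19 V.
V_GS = 0.445 + 2.19 = 2.63 V.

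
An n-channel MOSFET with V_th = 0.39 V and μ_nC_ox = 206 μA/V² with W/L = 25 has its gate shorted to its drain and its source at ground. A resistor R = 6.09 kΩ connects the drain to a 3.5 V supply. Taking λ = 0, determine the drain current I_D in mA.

I_D = 0.443 mA

With gate tied to drain, V_GS = V_DS ≥ V_GS − V_th, so the device is in saturation.
k_n = μ_nC_ox · (W/L) = 5.15 mA/V².
KCL at the drain: ½ k_n (V_GS − V_th)² = (V_DD − V_GS)/R.
Let x = V_GS − 0.39. Then 15.7 x² + x − 3.11 = 0, giving x = 0.415 V (positive root), so V_GS = 0.805 V.
I_D = (V_DD − V_GS)/R = (3.5 − 0.805) / 6.09 = 0.443 mA.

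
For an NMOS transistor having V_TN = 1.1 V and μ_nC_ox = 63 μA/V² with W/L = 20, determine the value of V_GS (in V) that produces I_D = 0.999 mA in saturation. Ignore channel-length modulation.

V_GS = 2.36 V

k_n = μ_nC_ox · (W/L) = 1.26 mA/V².
In saturation I_D = ½ k_n (V_GS − V_TN)², so V_GS − V_TN = √(2 I_D / k_n) = √(2 × 0.999 / 1.26) = 1.26 V.
V_GS = 1.1 + 1.26 = 2.36 V.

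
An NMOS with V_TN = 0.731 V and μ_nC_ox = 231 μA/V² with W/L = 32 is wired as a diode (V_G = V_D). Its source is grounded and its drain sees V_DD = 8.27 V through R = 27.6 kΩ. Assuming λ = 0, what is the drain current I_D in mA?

With gate tied to drain, V_GS = V_DS ≥ V_GS − V_TN, so the device is in saturation.
k_n = μ_nC_ox · (W/L) = 7.392 mA/V².
KCL at the drain: ½ k_n (V_GS − V_TN)² = (V_DD − V_GS)/R.
Let x = V_GS − 0.731. Then 102 x² + x − 7.539 = 0, giving x = 0.267 V (positive root), so V_GS = 0.998 V.
I_D = (V_DD − V_GS)/R = (8.27 − 0.998) / 27.6 = 0.263 mA.

I_D = 0.263 mA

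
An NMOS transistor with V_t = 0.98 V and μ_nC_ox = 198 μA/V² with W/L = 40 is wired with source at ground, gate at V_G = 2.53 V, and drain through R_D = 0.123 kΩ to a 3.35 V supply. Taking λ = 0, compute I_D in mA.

V_GS = V_G = 2.53 V, so V_ov = 2.53 − 0.98 = 1.55 V.
k_n = μ_nC_ox · (W/L) = 7.92 mA/V².
Assume saturation: I_D = ½ k_n V_ov² = 0.5 × 7.92 × 1.55² = 9.51 mA, giving V_DS = V_DD − I_D R_D = 3.35 − 9.51 × 0.123 = 2.18 V.
V_DS = 2.18 V ≥ V_ov = 1.55 V, confirming saturation.

I_D = 9.51 mA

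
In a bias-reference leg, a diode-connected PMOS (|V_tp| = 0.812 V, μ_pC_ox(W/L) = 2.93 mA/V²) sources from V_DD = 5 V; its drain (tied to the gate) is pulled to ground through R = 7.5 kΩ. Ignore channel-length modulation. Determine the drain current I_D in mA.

With gate tied to drain, V_SG = V_SD ≥ V_SG − |V_tp|, so the device is in saturation.
KCL at the drain: ½ k_p (V_SG − |V_tp|)² = (V_DD − V_SG)/R.
Let x = V_SG − 0.812. Then 11 x² + x − 4.188 = 0, giving x = 0.574 V (positive root), so V_SG = 1.39 V.
I_D = (V_DD − V_SG)/R = (5 − 1.39) / 7.5 = 0.482 mA.

I_D = 0.482 mA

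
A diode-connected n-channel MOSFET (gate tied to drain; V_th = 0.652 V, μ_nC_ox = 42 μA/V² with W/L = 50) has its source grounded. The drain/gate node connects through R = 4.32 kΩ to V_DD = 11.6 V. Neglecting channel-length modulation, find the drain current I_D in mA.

With gate tied to drain, V_GS = V_DS ≥ V_GS − V_th, so the device is in saturation.
k_n = μ_nC_ox · (W/L) = 2.1 mA/V².
KCL at the drain: ½ k_n (V_GS − V_th)² = (V_DD − V_GS)/R.
Let x = V_GS − 0.652. Then 4.54 x² + x − 10.95 = 0, giving x = 1.45 V (positive root), so V_GS = 2.1 V.
I_D = (V_DD − V_GS)/R = (11.6 − 2.1) / 4.32 = 2.2 mA.

I_D = 2.20 mA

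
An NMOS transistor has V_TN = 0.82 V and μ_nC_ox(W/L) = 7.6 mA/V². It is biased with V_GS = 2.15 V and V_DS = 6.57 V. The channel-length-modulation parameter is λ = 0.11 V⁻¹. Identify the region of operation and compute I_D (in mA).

V_ov = V_GS − V_TN = 2.15 − 0.82 = 1.33 V.
Since V_DS = 6.57 V ≥ V_ov = 1.33 V, the device is in saturation.
I_D = ½ k_n V_ov² (1 + λ V_DS) = 0.5 × 7.6 × 1.33² × (1 + 0.11 × 6.57) = 11.6 mA.

Saturation; I_D = 11.6 mA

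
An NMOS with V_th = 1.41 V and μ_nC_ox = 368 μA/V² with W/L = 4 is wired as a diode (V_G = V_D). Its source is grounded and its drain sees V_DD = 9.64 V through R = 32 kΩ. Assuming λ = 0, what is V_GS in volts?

V_GS = 1.98 V

With gate tied to drain, V_GS = V_DS ≥ V_GS − V_th, so the device is in saturation.
k_n = μ_nC_ox · (W/L) = 1.472 mA/V².
KCL at the drain: ½ k_n (V_GS − V_th)² = (V_DD − V_GS)/R.
Let x = V_GS − 1.41. Then 23.6 x² + x − 8.23 = 0, giving x = 0.57 V (positive root), so V_GS = 1.98 V.
I_D = (V_DD − V_GS)/R = (9.64 − 1.98) / 32 = 0.239 mA.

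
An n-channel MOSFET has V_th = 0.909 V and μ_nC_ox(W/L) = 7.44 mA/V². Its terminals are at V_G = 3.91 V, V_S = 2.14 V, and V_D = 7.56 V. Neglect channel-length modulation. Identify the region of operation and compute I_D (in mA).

Saturation; I_D = 2.76 mA

V_GS = V_G − V_S = 3.91 − 2.14 = 1.77 V; V_DS = V_D − V_S = 7.56 − 2.14 = 5.42 V.
V_ov = V_GS − V_th = 1.77 − 0.909 = 0.861 V.
Since V_DS = 5.42 V ≥ V_ov = 0.861 V, the device is in saturation.
I_D = ½ k_n V_ov² = 0.5 × 7.44 × 0.861² = 2.76 mA.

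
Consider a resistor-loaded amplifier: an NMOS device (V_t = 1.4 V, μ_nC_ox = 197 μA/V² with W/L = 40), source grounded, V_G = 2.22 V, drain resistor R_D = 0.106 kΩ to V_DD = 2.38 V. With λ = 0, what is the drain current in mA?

I_D = 2.65 mA

V_GS = V_G = 2.22 V, so V_ov = 2.22 − 1.4 = 0.82 V.
k_n = μ_nC_ox · (W/L) = 7.88 mA/V².
Assume saturation: I_D = ½ k_n V_ov² = 0.5 × 7.88 × 0.82² = 2.65 mA, giving V_DS = V_DD − I_D R_D = 2.38 − 2.65 × 0.106 = 2.1 V.
V_DS = 2.1 V ≥ V_ov = 0.82 V, confirming saturation.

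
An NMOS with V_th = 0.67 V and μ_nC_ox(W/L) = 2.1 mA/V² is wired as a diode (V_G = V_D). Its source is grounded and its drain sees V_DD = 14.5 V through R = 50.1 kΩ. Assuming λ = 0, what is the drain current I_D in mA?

With gate tied to drain, V_GS = V_DS ≥ V_GS − V_th, so the device is in saturation.
KCL at the drain: ½ k_n (V_GS − V_th)² = (V_DD − V_GS)/R.
Let x = V_GS − 0.67. Then 52.6 x² + x − 13.83 = 0, giving x = 0.503 V (positive root), so V_GS = 1.17 V.
I_D = (V_DD − V_GS)/R = (14.5 − 1.17) / 50.1 = 0.266 mA.

I_D = 0.266 mA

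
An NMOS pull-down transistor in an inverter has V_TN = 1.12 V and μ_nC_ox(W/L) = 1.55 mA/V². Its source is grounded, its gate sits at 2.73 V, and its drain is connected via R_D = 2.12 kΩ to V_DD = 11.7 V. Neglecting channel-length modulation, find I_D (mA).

V_GS = V_G = 2.73 V, so V_ov = 2.73 − 1.12 = 1.61 V.
Assume saturation: I_D = ½ k_n V_ov² = 0.5 × 1.55 × 1.61² = 2.01 mA, giving V_DS = V_DD − I_D R_D = 11.7 − 2.01 × 2.12 = 7.44 V.
V_DS = 7.44 V ≥ V_ov = 1.61 V, confirming saturation.

I_D = 2.01 mA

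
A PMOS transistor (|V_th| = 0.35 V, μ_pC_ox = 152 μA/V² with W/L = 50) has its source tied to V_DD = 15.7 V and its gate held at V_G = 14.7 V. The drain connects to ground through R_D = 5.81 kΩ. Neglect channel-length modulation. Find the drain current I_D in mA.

I_D = 1.61 mA

V_SG = V_DD − V_G = 15.7 − 14.7 = 1 V, so V_ov = 1 − 0.35 = 0.65 V.
k_p = μ_pC_ox · (W/L) = 7.6 mA/V².
Assume saturation: I_D = ½ k_p V_ov² = 0.5 × 7.6 × 0.65² = 1.61 mA, giving V_SD = V_DD − I_D R_D = 15.7 − 1.61 × 5.81 = 6.37 V.
V_SD = 6.37 V ≥ V_ov = 0.65 V, confirming saturation.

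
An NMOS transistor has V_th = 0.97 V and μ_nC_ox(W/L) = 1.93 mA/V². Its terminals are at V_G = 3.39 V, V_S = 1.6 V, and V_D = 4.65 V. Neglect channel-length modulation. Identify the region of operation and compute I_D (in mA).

Saturation; I_D = 0.649 mA

V_GS = V_G − V_S = 3.39 − 1.6 = 1.79 V; V_DS = V_D − V_S = 4.65 − 1.6 = 3.05 V.
V_ov = V_GS − V_th = 1.79 − 0.97 = 0.82 V.
Since V_DS = 3.05 V ≥ V_ov = 0.82 V, the device is in saturation.
I_D = ½ k_n V_ov² = 0.5 × 1.93 × 0.82² = 0.649 mA.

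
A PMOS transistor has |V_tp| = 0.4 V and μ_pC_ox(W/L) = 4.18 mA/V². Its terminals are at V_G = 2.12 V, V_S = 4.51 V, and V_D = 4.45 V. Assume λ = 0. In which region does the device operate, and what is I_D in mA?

V_SG = V_S − V_G = 4.51 − 2.12 = 2.39 V; V_SD = V_S − V_D = 4.51 − 4.45 = 0.06 V.
V_ov = V_SG − |V_tp| = 2.39 − 0.4 = 1.99 V.
Since V_SD = 0.06 V < V_ov = 1.99 V, the device is in the triode region.
I_D = k_p [V_ov · V_SD − ½ V_SD²] = 4.18 × [1.99 × 0.06 − 0.5 × 0.06²] = 0.492 mA.

Triode; I_D = 0.492 mA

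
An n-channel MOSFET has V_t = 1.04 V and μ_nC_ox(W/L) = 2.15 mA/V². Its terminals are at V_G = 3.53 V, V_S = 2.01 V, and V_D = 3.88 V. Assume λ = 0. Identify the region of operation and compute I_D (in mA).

V_GS = V_G − V_S = 3.53 − 2.01 = 1.52 V; V_DS = V_D − V_S = 3.88 − 2.01 = 1.87 V.
V_ov = V_GS − V_t = 1.52 − 1.04 = 0.48 V.
Since V_DS = 1.87 V ≥ V_ov = 0.48 V, the device is in saturation.
I_D = ½ k_n V_ov² = 0.5 × 2.15 × 0.48² = 0.248 mA.

Saturation; I_D = 0.248 mA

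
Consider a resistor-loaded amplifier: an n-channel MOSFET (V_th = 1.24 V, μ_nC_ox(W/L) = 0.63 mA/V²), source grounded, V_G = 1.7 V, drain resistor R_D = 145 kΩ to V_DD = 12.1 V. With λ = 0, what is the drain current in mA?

I_D = 0.0667 mA

V_GS = V_G = 1.7 V, so V_ov = 1.7 − 1.24 = 0.46 V.
Assume saturation: I_D = ½ k_n V_ov² = 0.5 × 0.63 × 0.46² = 0.0667 mA, giving V_DS = V_DD − I_D R_D = 12.1 − 0.0667 × 145 = 2.44 V.
V_DS = 2.44 V ≥ V_ov = 0.46 V, confirming saturation.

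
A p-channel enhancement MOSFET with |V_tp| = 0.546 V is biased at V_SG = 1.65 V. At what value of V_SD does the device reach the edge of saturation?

The boundary between triode and saturation is V_SD = V_SG − |V_tp| = V_ov.
V_ov = 1.65 − 0.546 = 1.1 V.

V_SD,sat = 1.10 V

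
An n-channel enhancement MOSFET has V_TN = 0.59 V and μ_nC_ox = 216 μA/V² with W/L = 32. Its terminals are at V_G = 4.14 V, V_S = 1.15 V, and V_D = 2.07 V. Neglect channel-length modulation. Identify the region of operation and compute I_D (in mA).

Triode; I_D = 12.3 mA

V_GS = V_G − V_S = 4.14 − 1.15 = 2.99 V; V_DS = V_D − V_S = 2.07 − 1.15 = 0.92 V.
k_n = μ_nC_ox · (W/L) = 6.912 mA/V².
V_ov = V_GS − V_TN = 2.99 − 0.59 = 2.4 V.
Since V_DS = 0.92 V < V_ov = 2.4 V, the device is in the triode region.
I_D = k_n [V_ov · V_DS − ½ V_DS²] = 6.912 × [2.4 × 0.92 − 0.5 × 0.92²] = 12.3 mA.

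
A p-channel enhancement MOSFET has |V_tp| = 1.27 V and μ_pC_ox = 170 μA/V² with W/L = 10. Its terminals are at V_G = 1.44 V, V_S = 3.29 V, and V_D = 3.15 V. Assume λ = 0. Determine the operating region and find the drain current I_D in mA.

V_SG = V_S − V_G = 3.29 − 1.44 = 1.85 V; V_SD = V_S − V_D = 3.29 − 3.15 = 0.14 V.
k_p = μ_pC_ox · (W/L) = 1.7 mA/V².
V_ov = V_SG − |V_tp| = 1.85 − 1.27 = 0.58 V.
Since V_SD = 0.14 V < V_ov = 0.58 V, the device is in the triode region.
I_D = k_p [V_ov · V_SD − ½ V_SD²] = 1.7 × [0.58 × 0.14 − 0.5 × 0.14²] = 0.121 mA.

Triode; I_D = 0.121 mA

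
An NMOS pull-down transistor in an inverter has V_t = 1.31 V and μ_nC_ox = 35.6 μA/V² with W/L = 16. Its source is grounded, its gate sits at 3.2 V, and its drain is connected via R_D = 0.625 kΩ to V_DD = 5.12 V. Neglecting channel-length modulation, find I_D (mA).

V_GS = V_G = 3.2 V, so V_ov = 3.2 − 1.31 = 1.89 V.
k_n = μ_nC_ox · (W/L) = 0.5696 mA/V².
Assume saturation: I_D = ½ k_n V_ov² = 0.5 × 0.5696 × 1.89² = 1.02 mA, giving V_DS = V_DD − I_D R_D = 5.12 − 1.02 × 0.625 = 4.48 V.
V_DS = 4.48 V ≥ V_ov = 1.89 V, confirming saturation.

I_D = 1.02 mA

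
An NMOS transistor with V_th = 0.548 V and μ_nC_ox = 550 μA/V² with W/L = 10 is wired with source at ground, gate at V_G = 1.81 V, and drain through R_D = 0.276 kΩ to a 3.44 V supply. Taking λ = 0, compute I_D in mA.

I_D = 4.38 mA

V_GS = V_G = 1.81 V, so V_ov = 1.81 − 0.548 = 1.26 V.
k_n = μ_nC_ox · (W/L) = 5.5 mA/V².
Assume saturation: I_D = ½ k_n V_ov² = 0.5 × 5.5 × 1.26² = 4.38 mA, giving V_DS = V_DD − I_D R_D = 3.44 − 4.38 × 0.276 = 2.23 V.
V_DS = 2.23 V ≥ V_ov = 1.26 V, confirming saturation.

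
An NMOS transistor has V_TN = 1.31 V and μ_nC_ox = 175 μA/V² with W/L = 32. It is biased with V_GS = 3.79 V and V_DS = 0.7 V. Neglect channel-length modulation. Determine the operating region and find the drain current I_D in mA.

k_n = μ_nC_ox · (W/L) = 5.6 mA/V².
V_ov = V_GS − V_TN = 3.79 − 1.31 = 2.48 V.
Since V_DS = 0.7 V < V_ov = 2.48 V, the device is in the triode region.
I_D = k_n [V_ov · V_DS − ½ V_DS²] = 5.6 × [2.48 × 0.7 − 0.5 × 0.7²] = 8.35 mA.

Triode; I_D = 8.35 mA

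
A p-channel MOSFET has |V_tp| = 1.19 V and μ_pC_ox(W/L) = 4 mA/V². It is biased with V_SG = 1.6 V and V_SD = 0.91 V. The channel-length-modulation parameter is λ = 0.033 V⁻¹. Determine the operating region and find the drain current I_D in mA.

V_ov = V_SG − |V_tp| = 1.6 − 1.19 = 0.41 V.
Since V_SD = 0.91 V ≥ V_ov = 0.41 V, the device is in saturation.
I_D = ½ k_p V_ov² (1 + λ V_SD) = 0.5 × 4 × 0.41² × (1 + 0.033 × 0.91) = 0.346 mA.

Saturation; I_D = 0.346 mA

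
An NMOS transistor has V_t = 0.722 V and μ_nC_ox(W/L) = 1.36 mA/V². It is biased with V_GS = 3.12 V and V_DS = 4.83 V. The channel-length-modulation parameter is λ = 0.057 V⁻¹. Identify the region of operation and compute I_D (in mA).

Saturation; I_D = 4.99 mA

V_ov = V_GS − V_t = 3.12 − 0.722 = 2.4 V.
Since V_DS = 4.83 V ≥ V_ov = 2.4 V, the device is in saturation.
I_D = ½ k_n V_ov² (1 + λ V_DS) = 0.5 × 1.36 × 2.4² × (1 + 0.057 × 4.83) = 4.99 mA.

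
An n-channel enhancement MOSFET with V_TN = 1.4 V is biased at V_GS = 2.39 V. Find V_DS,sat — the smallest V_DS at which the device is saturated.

V_DS,sat = 0.990 V

The boundary between triode and saturation is V_DS = V_GS − V_TN = V_ov.
V_ov = 2.39 − 1.4 = 0.99 V.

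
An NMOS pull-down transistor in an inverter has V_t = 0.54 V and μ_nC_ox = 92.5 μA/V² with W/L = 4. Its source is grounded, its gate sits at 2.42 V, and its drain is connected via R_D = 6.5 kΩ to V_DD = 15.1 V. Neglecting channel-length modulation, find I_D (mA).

V_GS = V_G = 2.42 V, so V_ov = 2.42 − 0.54 = 1.88 V.
k_n = μ_nC_ox · (W/L) = 0.37 mA/V².
Assume saturation: I_D = ½ k_n V_ov² = 0.5 × 0.37 × 1.88² = 0.654 mA, giving V_DS = V_DD − I_D R_D = 15.1 − 0.654 × 6.5 = 10.8 V.
V_DS = 10.8 V ≥ V_ov = 1.88 V, confirming saturation.

I_D = 0.654 mA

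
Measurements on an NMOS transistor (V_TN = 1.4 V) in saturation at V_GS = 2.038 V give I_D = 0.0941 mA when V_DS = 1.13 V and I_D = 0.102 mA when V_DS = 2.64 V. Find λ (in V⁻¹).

λ = 0.0593 V⁻¹

With V_GS fixed, I_D ∝ (1 + λ V_DS) in saturation, so I_D2/I_D1 = (1 + λ V_DS2)/(1 + λ V_DS1).
0.102/0.0941 = 1.084 = (1 + 2.64 λ)/(1 + 1.13 λ).
Solving: λ (I_D1 V_DS2 − I_D2 V_DS1) = I_D2 − I_D1, so λ = (0.102 − 0.0941) / (0.0941 × 2.64 − 0.102 × 1.13) = 0.0079 / 0.133 = 0.0593 V⁻¹.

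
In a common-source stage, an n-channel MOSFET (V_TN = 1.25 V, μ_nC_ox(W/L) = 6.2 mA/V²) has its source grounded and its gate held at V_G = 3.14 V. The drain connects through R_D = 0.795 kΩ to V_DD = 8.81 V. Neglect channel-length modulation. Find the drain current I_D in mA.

I_D = 9.58 mA

V_GS = V_G = 3.14 V, so V_ov = 3.14 − 1.25 = 1.89 V.
Assume saturation: I_D = ½ k_n V_ov² = 0.5 × 6.2 × 1.89² = 11.1 mA, giving V_DS = V_DD − I_D R_D = 8.81 − 11.1 × 0.795 = 0.00656 V.
But 0.00656 V < V_ov = 1.89 V, so the device is actually in triode.
In triode I_D = k_n[V_ov V_DS − ½ V_DS²] and I_D = (V_DD − V_DS)/R_D. Equating: 2.46 V_DS² − 10.32 V_DS + 8.81 = 0, giving V_DS = 1.2 V (the root below V_ov).
I_D = (8.81 − 1.2) / 0.795 = 9.58 mA.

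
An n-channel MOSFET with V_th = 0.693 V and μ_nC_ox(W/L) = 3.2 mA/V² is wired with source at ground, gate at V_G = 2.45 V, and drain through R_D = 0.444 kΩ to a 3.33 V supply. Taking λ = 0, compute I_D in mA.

V_GS = V_G = 2.45 V, so V_ov = 2.45 − 0.693 = 1.76 V.
Assume saturation: I_D = ½ k_n V_ov² = 0.5 × 3.2 × 1.76² = 4.94 mA, giving V_DS = V_DD − I_D R_D = 3.33 − 4.94 × 0.444 = 1.14 V.
But 1.14 V < V_ov = 1.76 V, so the device is actually in triode.
In triode I_D = k_n[V_ov V_DS − ½ V_DS²] and I_D = (V_DD − V_DS)/R_D. Equating: 0.71 V_DS² − 3.496 V_DS + 3.33 = 0, giving V_DS = 1.29 V (the root below V_ov).
I_D = (3.33 − 1.29) / 0.444 = 4.59 mA.

I_D = 4.59 mA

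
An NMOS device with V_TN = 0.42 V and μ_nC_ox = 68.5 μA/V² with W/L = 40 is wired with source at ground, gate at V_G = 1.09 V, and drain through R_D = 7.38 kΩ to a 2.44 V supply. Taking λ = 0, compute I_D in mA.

I_D = 0.304 mA

V_GS = V_G = 1.09 V, so V_ov = 1.09 − 0.42 = 0.67 V.
k_n = μ_nC_ox · (W/L) = 2.74 mA/V².
Assume saturation: I_D = ½ k_n V_ov² = 0.5 × 2.74 × 0.67² = 0.615 mA, giving V_DS = V_DD − I_D R_D = 2.44 − 0.615 × 7.38 = -2.1 V.
But -2.1 V < V_ov = 0.67 V, so the device is actually in triode.
In triode I_D = k_n[V_ov V_DS − ½ V_DS²] and I_D = (V_DD − V_DS)/R_D. Equating: 10.1 V_DS² − 14.55 V_DS + 2.44 = 0, giving V_DS = 0.194 V (the root below V_ov).
I_D = (2.44 − 0.194) / 7.38 = 0.304 mA.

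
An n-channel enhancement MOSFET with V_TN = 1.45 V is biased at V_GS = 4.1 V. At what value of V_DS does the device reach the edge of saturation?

V_DS,sat = 2.65 V

The boundary between triode and saturation is V_DS = V_GS − V_TN = V_ov.
V_ov = 4.1 − 1.45 = 2.65 V.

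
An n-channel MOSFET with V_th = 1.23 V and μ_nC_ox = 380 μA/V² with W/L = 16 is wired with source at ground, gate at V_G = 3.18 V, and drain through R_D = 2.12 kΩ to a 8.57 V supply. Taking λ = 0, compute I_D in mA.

V_GS = V_G = 3.18 V, so V_ov = 3.18 − 1.23 = 1.95 V.
k_n = μ_nC_ox · (W/L) = 6.08 mA/V².
Assume saturation: I_D = ½ k_n V_ov² = 0.5 × 6.08 × 1.95² = 11.6 mA, giving V_DS = V_DD − I_D R_D = 8.57 − 11.6 × 2.12 = -15.9 V.
But -15.9 V < V_ov = 1.95 V, so the device is actually in triode.
In triode I_D = k_n[V_ov V_DS − ½ V_DS²] and I_D = (V_DD − V_DS)/R_D. Equating: 6.44 V_DS² − 26.13 V_DS + 8.57 = 0, giving V_DS = 0.36 V (the root below V_ov).
I_D = (8.57 − 0.36) / 2.12 = 3.87 mA.

I_D = 3.87 mA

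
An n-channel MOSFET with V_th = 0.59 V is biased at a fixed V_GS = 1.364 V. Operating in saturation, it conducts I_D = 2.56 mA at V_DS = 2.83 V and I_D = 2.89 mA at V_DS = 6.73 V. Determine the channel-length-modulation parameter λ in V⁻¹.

λ = 0.0365 V⁻¹

With V_GS fixed, I_D ∝ (1 + λ V_DS) in saturation, so I_D2/I_D1 = (1 + λ V_DS2)/(1 + λ V_DS1).
2.89/2.56 = 1.129 = (1 + 6.73 λ)/(1 + 2.83 λ).
Solving: λ (I_D1 V_DS2 − I_D2 V_DS1) = I_D2 − I_D1, so λ = (2.89 − 2.56) / (2.56 × 6.73 − 2.89 × 2.83) = 0.33 / 9.05 = 0.0365 V⁻¹.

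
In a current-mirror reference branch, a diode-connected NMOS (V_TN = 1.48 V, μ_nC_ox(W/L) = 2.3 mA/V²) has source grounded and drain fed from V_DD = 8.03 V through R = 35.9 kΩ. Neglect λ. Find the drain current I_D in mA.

With gate tied to drain, V_GS = V_DS ≥ V_GS − V_TN, so the device is in saturation.
KCL at the drain: ½ k_n (V_GS − V_TN)² = (V_DD − V_GS)/R.
Let x = V_GS − 1.48. Then 41.3 x² + x − 6.55 = 0, giving x = 0.386 V (positive root), so V_GS = 1.87 V.
I_D = (V_DD − V_GS)/R = (8.03 − 1.87) / 35.9 = 0.172 mA.

I_D = 0.172 mA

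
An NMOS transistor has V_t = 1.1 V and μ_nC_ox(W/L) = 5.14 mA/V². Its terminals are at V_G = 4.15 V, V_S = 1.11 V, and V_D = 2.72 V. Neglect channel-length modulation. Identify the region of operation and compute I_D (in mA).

V_GS = V_G − V_S = 4.15 − 1.11 = 3.04 V; V_DS = V_D − V_S = 2.72 − 1.11 = 1.61 V.
V_ov = V_GS − V_t = 3.04 − 1.1 = 1.94 V.
Since V_DS = 1.61 V < V_ov = 1.94 V, the device is in the triode region.
I_D = k_n [V_ov · V_DS − ½ V_DS²] = 5.14 × [1.94 × 1.61 − 0.5 × 1.61²] = 9.39 mA.

Triode; I_D = 9.39 mA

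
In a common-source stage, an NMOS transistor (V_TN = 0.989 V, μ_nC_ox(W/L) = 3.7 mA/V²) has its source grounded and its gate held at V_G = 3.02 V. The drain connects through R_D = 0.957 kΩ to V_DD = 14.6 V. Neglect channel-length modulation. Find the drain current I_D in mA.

V_GS = V_G = 3.02 V, so V_ov = 3.02 − 0.989 = 2.03 V.
Assume saturation: I_D = ½ k_n V_ov² = 0.5 × 3.7 × 2.03² = 7.63 mA, giving V_DS = V_DD − I_D R_D = 14.6 − 7.63 × 0.957 = 7.3 V.
V_DS = 7.3 V ≥ V_ov = 2.03 V, confirming saturation.

I_D = 7.63 mA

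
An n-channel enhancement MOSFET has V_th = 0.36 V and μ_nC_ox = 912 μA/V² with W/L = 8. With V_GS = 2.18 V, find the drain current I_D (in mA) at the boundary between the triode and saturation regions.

I_D = 12.1 mA

At the boundary V_DS = V_ov = V_GS − V_th = 2.18 − 0.36 = 1.82 V.
k_n = μ_nC_ox · (W/L) = 7.296 mA/V².
I_D = ½ k_n V_ov² = 0.5 × 7.296 × 1.82² = 12.1 mA.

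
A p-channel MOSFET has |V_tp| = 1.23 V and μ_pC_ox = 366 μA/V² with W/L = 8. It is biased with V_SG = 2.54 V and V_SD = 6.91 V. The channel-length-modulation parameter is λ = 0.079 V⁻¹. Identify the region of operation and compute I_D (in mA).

Saturation; I_D = 3.88 mA

k_p = μ_pC_ox · (W/L) = 2.928 mA/V².
V_ov = V_SG − |V_tp| = 2.54 − 1.23 = 1.31 V.
Since V_SD = 6.91 V ≥ V_ov = 1.31 V, the device is in saturation.
I_D = ½ k_p V_ov² (1 + λ V_SD) = 0.5 × 2.928 × 1.31² × (1 + 0.079 × 6.91) = 3.88 mA.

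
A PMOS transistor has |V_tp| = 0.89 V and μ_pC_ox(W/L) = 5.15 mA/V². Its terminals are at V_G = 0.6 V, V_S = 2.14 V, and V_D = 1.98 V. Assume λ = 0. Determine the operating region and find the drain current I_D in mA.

V_SG = V_S − V_G = 2.14 − 0.6 = 1.54 V; V_SD = V_S − V_D = 2.14 − 1.98 = 0.16 V.
V_ov = V_SG − |V_tp| = 1.54 − 0.89 = 0.65 V.
Since V_SD = 0.16 V < V_ov = 0.65 V, the device is in the triode region.
I_D = k_p [V_ov · V_SD − ½ V_SD²] = 5.15 × [0.65 × 0.16 − 0.5 × 0.16²] = 0.47 mA.

Triode; I_D = 0.470 mA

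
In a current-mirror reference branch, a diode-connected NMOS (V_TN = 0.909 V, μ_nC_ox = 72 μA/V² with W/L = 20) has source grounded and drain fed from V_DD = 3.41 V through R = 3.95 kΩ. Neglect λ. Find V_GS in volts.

V_GS = 1.69 V

With gate tied to drain, V_GS = V_DS ≥ V_GS − V_TN, so the device is in saturation.
k_n = μ_nC_ox · (W/L) = 1.44 mA/V².
KCL at the drain: ½ k_n (V_GS − V_TN)² = (V_DD − V_GS)/R.
Let x = V_GS − 0.909. Then 2.84 x² + x − 2.501 = 0, giving x = 0.778 V (positive root), so V_GS = 1.69 V.
I_D = (V_DD − V_GS)/R = (3.41 − 1.69) / 3.95 = 0.436 mA.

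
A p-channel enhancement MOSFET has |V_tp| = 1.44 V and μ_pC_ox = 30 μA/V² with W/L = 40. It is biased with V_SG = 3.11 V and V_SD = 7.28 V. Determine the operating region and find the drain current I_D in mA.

k_p = μ_pC_ox · (W/L) = 1.2 mA/V².
V_ov = V_SG − |V_tp| = 3.11 − 1.44 = 1.67 V.
Since V_SD = 7.28 V ≥ V_ov = 1.67 V, the device is in saturation.
I_D = ½ k_p V_ov² = 0.5 × 1.2 × 1.67² = 1.67 mA.

Saturation; I_D = 1.67 mA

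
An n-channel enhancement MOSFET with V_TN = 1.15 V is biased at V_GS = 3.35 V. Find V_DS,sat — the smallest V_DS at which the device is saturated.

V_DS,sat = 2.20 V

The boundary between triode and saturation is V_DS = V_GS − V_TN = V_ov.
V_ov = 3.35 − 1.15 = 2.2 V.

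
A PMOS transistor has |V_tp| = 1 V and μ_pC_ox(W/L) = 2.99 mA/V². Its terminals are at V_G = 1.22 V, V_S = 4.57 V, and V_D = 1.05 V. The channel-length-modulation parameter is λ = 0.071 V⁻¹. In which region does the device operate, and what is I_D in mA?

V_SG = V_S − V_G = 4.57 − 1.22 = 3.35 V; V_SD = V_S − V_D = 4.57 − 1.05 = 3.52 V.
V_ov = V_SG − |V_tp| = 3.35 − 1 = 2.35 V.
Since V_SD = 3.52 V ≥ V_ov = 2.35 V, the device is in saturation.
I_D = ½ k_p V_ov² (1 + λ V_SD) = 0.5 × 2.99 × 2.35² × (1 + 0.071 × 3.52) = 10.3 mA.

Saturation; I_D = 10.3 mA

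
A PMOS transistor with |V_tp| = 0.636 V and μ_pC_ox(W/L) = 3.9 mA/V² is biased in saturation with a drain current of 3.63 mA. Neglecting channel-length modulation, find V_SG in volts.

In saturation I_D = ½ k_p (V_SG − |V_tp|)², so V_SG − |V_tp| = √(2 I_D / k_p) = √(2 × 3.63 / 3.9) = 1.36 V.
V_SG = 0.636 + 1.36 = 2 V.

V_SG = 2.00 V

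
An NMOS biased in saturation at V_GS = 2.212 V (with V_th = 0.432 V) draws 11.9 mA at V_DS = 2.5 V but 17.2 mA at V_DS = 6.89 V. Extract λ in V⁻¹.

With V_GS fixed, I_D ∝ (1 + λ V_DS) in saturation, so I_D2/I_D1 = (1 + λ V_DS2)/(1 + λ V_DS1).
17.2/11.9 = 1.445 = (1 + 6.89 λ)/(1 + 2.5 λ).
Solving: λ (I_D1 V_DS2 − I_D2 V_DS1) = I_D2 − I_D1, so λ = (17.2 − 11.9) / (11.9 × 6.89 − 17.2 × 2.5) = 5.3 / 39 = 0.136 V⁻¹.

λ = 0.136 V⁻¹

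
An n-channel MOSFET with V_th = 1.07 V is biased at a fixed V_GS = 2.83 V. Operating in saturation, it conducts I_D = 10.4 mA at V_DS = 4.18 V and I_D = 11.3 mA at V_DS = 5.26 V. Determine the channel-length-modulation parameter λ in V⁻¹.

With V_GS fixed, I_D ∝ (1 + λ V_DS) in saturation, so I_D2/I_D1 = (1 + λ V_DS2)/(1 + λ V_DS1).
11.3/10.4 = 1.087 = (1 + 5.26 λ)/(1 + 4.18 λ).
Solving: λ (I_D1 V_DS2 − I_D2 V_DS1) = I_D2 − I_D1, so λ = (11.3 − 10.4) / (10.4 × 5.26 − 11.3 × 4.18) = 0.9 / 7.47 = 0.12 V⁻¹.

λ = 0.120 V⁻¹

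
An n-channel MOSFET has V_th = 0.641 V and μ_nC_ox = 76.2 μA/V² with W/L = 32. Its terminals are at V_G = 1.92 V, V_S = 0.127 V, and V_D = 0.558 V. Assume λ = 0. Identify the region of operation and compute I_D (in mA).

Triode; I_D = 0.984 mA

V_GS = V_G − V_S = 1.92 − 0.127 = 1.79 V; V_DS = V_D − V_S = 0.558 − 0.127 = 0.431 V.
k_n = μ_nC_ox · (W/L) = 2.438 mA/V².
V_ov = V_GS − V_th = 1.79 − 0.641 = 1.15 V.
Since V_DS = 0.431 V < V_ov = 1.15 V, the device is in the triode region.
I_D = k_n [V_ov · V_DS − ½ V_DS²] = 2.438 × [1.15 × 0.431 − 0.5 × 0.431²] = 0.984 mA.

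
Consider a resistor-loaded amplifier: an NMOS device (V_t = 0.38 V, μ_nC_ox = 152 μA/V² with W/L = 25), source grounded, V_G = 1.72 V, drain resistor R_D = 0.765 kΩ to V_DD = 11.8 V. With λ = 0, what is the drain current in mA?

I_D = 3.41 mA

V_GS = V_G = 1.72 V, so V_ov = 1.72 − 0.38 = 1.34 V.
k_n = μ_nC_ox · (W/L) = 3.8 mA/V².
Assume saturation: I_D = ½ k_n V_ov² = 0.5 × 3.8 × 1.34² = 3.41 mA, giving V_DS = V_DD − I_D R_D = 11.8 − 3.41 × 0.765 = 9.19 V.
V_DS = 9.19 V ≥ V_ov = 1.34 V, confirming saturation.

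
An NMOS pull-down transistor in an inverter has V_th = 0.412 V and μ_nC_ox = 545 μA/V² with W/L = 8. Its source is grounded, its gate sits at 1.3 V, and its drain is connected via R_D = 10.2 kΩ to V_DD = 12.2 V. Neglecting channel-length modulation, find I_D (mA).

V_GS = V_G = 1.3 V, so V_ov = 1.3 − 0.412 = 0.888 V.
k_n = μ_nC_ox · (W/L) = 4.36 mA/V².
Assume saturation: I_D = ½ k_n V_ov² = 0.5 × 4.36 × 0.888² = 1.72 mA, giving V_DS = V_DD − I_D R_D = 12.2 − 1.72 × 10.2 = -5.33 V.
But -5.33 V < V_ov = 0.888 V, so the device is actually in triode.
In triode I_D = k_n[V_ov V_DS − ½ V_DS²] and I_D = (V_DD − V_DS)/R_D. Equating: 22.2 V_DS² − 40.49 V_DS + 12.2 = 0, giving V_DS = 0.381 V (the root below V_ov).
I_D = (12.2 − 0.381) / 10.2 = 1.16 mA.

I_D = 1.16 mA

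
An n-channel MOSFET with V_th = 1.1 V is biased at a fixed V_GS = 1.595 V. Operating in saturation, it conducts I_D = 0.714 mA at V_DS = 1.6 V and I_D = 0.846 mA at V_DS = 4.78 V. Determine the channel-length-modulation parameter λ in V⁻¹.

With V_GS fixed, I_D ∝ (1 + λ V_DS) in saturation, so I_D2/I_D1 = (1 + λ V_DS2)/(1 + λ V_DS1).
0.846/0.714 = 1.185 = (1 + 4.78 λ)/(1 + 1.6 λ).
Solving: λ (I_D1 V_DS2 − I_D2 V_DS1) = I_D2 − I_D1, so λ = (0.846 − 0.714) / (0.714 × 4.78 − 0.846 × 1.6) = 0.132 / 2.06 = 0.0641 V⁻¹.

λ = 0.0641 V⁻¹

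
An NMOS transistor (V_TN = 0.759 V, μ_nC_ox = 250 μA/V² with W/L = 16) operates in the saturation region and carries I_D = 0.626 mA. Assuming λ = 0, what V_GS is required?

k_n = μ_nC_ox · (W/L) = 4 mA/V².
In saturation I_D = ½ k_n (V_GS − V_TN)², so V_GS − V_TN = √(2 I_D / k_n) = √(2 × 0.626 / 4) = 0.559 V.
V_GS = 0.759 + 0.559 = 1.32 V.

V_GS = 1.32 V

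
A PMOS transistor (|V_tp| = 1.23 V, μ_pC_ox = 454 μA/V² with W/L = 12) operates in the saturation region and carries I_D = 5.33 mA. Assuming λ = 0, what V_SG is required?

V_SG = 2.63 V

k_p = μ_pC_ox · (W/L) = 5.448 mA/V².
In saturation I_D = ½ k_p (V_SG − |V_tp|)², so V_SG − |V_tp| = √(2 I_D / k_p) = √(2 × 5.33 / 5.448) = 1.4 V.
V_SG = 1.23 + 1.4 = 2.63 V.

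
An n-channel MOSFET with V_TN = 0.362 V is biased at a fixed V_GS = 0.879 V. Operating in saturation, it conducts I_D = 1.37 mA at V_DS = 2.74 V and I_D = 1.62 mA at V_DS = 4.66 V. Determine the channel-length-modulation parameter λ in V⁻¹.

λ = 0.129 V⁻¹

With V_GS fixed, I_D ∝ (1 + λ V_DS) in saturation, so I_D2/I_D1 = (1 + λ V_DS2)/(1 + λ V_DS1).
1.62/1.37 = 1.182 = (1 + 4.66 λ)/(1 + 2.74 λ).
Solving: λ (I_D1 V_DS2 − I_D2 V_DS1) = I_D2 − I_D1, so λ = (1.62 − 1.37) / (1.37 × 4.66 − 1.62 × 2.74) = 0.25 / 1.95 = 0.129 V⁻¹.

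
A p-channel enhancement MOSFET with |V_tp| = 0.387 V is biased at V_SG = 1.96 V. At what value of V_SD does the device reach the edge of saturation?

V_SD,sat = 1.57 V

The boundary between triode and saturation is V_SD = V_SG − |V_tp| = V_ov.
V_ov = 1.96 − 0.387 = 1.57 V.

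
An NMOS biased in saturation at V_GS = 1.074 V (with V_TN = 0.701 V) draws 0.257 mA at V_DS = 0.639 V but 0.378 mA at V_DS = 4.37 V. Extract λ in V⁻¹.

With V_GS fixed, I_D ∝ (1 + λ V_DS) in saturation, so I_D2/I_D1 = (1 + λ V_DS2)/(1 + λ V_DS1).
0.378/0.257 = 1.471 = (1 + 4.37 λ)/(1 + 0.639 λ).
Solving: λ (I_D1 V_DS2 − I_D2 V_DS1) = I_D2 − I_D1, so λ = (0.378 − 0.257) / (0.257 × 4.37 − 0.378 × 0.639) = 0.121 / 0.882 = 0.137 V⁻¹.

λ = 0.137 V⁻¹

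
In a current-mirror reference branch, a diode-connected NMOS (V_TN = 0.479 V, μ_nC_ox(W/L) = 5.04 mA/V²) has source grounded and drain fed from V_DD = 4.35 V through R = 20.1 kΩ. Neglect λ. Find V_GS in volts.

V_GS = 0.746 V

With gate tied to drain, V_GS = V_DS ≥ V_GS − V_TN, so the device is in saturation.
KCL at the drain: ½ k_n (V_GS − V_TN)² = (V_DD − V_GS)/R.
Let x = V_GS − 0.479. Then 50.7 x² + x − 3.871 = 0, giving x = 0.267 V (positive root), so V_GS = 0.746 V.
I_D = (V_DD − V_GS)/R = (4.35 − 0.746) / 20.1 = 0.179 mA.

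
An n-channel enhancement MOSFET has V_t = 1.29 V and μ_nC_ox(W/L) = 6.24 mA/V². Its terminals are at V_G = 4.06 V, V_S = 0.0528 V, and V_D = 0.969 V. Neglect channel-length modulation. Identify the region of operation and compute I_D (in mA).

Triode; I_D = 12.9 mA

V_GS = V_G − V_S = 4.06 − 0.0528 = 4.01 V; V_DS = V_D − V_S = 0.969 − 0.0528 = 0.916 V.
V_ov = V_GS − V_t = 4.01 − 1.29 = 2.72 V.
Since V_DS = 0.916 V < V_ov = 2.72 V, the device is in the triode region.
I_D = k_n [V_ov · V_DS − ½ V_DS²] = 6.24 × [2.72 × 0.916 − 0.5 × 0.916²] = 12.9 mA.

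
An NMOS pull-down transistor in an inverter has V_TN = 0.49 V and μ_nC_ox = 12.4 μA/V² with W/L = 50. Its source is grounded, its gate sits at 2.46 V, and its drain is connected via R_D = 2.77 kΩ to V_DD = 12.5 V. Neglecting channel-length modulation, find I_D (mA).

I_D = 1.20 mA

V_GS = V_G = 2.46 V, so V_ov = 2.46 − 0.49 = 1.97 V.
k_n = μ_nC_ox · (W/L) = 0.62 mA/V².
Assume saturation: I_D = ½ k_n V_ov² = 0.5 × 0.62 × 1.97² = 1.2 mA, giving V_DS = V_DD − I_D R_D = 12.5 − 1.2 × 2.77 = 9.17 V.
V_DS = 9.17 V ≥ V_ov = 1.97 V, confirming saturation.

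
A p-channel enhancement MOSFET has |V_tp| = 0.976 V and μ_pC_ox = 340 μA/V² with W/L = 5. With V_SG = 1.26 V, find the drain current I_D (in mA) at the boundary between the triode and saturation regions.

I_D = 0.0686 mA

At the boundary V_SD = V_ov = V_SG − |V_tp| = 1.26 − 0.976 = 0.284 V.
k_p = μ_pC_ox · (W/L) = 1.7 mA/V².
I_D = ½ k_p V_ov² = 0.5 × 1.7 × 0.284² = 0.0686 mA.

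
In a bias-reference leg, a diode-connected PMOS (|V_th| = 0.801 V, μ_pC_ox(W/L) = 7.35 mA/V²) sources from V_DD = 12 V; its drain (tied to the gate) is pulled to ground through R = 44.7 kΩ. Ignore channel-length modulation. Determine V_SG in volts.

With gate tied to drain, V_SG = V_SD ≥ V_SG − |V_th|, so the device is in saturation.
KCL at the drain: ½ k_p (V_SG − |V_th|)² = (V_DD − V_SG)/R.
Let x = V_SG − 0.801. Then 164 x² + x − 11.2 = 0, giving x = 0.258 V (positive root), so V_SG = 1.06 V.
I_D = (V_DD − V_SG)/R = (12 − 1.06) / 44.7 = 0.245 mA.

V_SG = 1.06 V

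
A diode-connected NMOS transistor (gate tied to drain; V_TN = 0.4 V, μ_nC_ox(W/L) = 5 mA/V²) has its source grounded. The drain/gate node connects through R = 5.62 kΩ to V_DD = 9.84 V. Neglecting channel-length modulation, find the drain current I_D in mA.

I_D = 1.54 mA

With gate tied to drain, V_GS = V_DS ≥ V_GS − V_TN, so the device is in saturation.
KCL at the drain: ½ k_n (V_GS − V_TN)² = (V_DD − V_GS)/R.
Let x = V_GS − 0.4. Then 14.1 x² + x − 9.44 = 0, giving x = 0.785 V (positive root), so V_GS = 1.18 V.
I_D = (V_DD − V_GS)/R = (9.84 − 1.18) / 5.62 = 1.54 mA.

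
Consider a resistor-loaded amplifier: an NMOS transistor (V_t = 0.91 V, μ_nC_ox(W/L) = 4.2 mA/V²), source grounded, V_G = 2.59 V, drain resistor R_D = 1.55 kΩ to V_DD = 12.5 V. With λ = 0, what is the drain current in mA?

I_D = 5.93 mA

V_GS = V_G = 2.59 V, so V_ov = 2.59 − 0.91 = 1.68 V.
Assume saturation: I_D = ½ k_n V_ov² = 0.5 × 4.2 × 1.68² = 5.93 mA, giving V_DS = V_DD − I_D R_D = 12.5 − 5.93 × 1.55 = 3.31 V.
V_DS = 3.31 V ≥ V_ov = 1.68 V, confirming saturation.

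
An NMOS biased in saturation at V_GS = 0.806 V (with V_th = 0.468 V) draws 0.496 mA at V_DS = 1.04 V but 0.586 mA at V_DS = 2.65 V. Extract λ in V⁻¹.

λ = 0.128 V⁻¹

With V_GS fixed, I_D ∝ (1 + λ V_DS) in saturation, so I_D2/I_D1 = (1 + λ V_DS2)/(1 + λ V_DS1).
0.586/0.496 = 1.181 = (1 + 2.65 λ)/(1 + 1.04 λ).
Solving: λ (I_D1 V_DS2 − I_D2 V_DS1) = I_D2 − I_D1, so λ = (0.586 − 0.496) / (0.496 × 2.65 − 0.586 × 1.04) = 0.09 / 0.705 = 0.128 V⁻¹.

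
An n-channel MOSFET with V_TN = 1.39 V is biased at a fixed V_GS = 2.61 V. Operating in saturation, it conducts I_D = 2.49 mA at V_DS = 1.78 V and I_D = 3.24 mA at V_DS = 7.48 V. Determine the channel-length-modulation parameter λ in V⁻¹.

With V_GS fixed, I_D ∝ (1 + λ V_DS) in saturation, so I_D2/I_D1 = (1 + λ V_DS2)/(1 + λ V_DS1).
3.24/2.49 = 1.301 = (1 + 7.48 λ)/(1 + 1.78 λ).
Solving: λ (I_D1 V_DS2 − I_D2 V_DS1) = I_D2 − I_D1, so λ = (3.24 − 2.49) / (2.49 × 7.48 − 3.24 × 1.78) = 0.75 / 12.9 = 0.0583 V⁻¹.

λ = 0.0583 V⁻¹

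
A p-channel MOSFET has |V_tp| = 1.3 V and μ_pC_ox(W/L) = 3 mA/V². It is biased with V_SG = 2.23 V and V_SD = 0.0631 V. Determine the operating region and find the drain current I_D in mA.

Triode; I_D = 0.170 mA

V_ov = V_SG − |V_tp| = 2.23 − 1.3 = 0.93 V.
Since V_SD = 0.0631 V < V_ov = 0.93 V, the device is in the triode region.
I_D = k_p [V_ov · V_SD − ½ V_SD²] = 3 × [0.93 × 0.0631 − 0.5 × 0.0631²] = 0.17 mA.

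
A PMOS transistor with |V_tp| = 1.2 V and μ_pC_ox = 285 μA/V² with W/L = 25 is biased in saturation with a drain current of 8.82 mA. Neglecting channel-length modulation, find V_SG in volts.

k_p = μ_pC_ox · (W/L) = 7.125 mA/V².
In saturation I_D = ½ k_p (V_SG − |V_tp|)², so V_SG − |V_tp| = √(2 I_D / k_p) = √(2 × 8.82 / 7.125) = 1.57 V.
V_SG = 1.2 + 1.57 = 2.77 V.

V_SG = 2.77 V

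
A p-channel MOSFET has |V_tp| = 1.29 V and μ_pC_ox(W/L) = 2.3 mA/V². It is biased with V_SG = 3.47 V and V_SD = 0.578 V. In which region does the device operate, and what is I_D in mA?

Triode; I_D = 2.51 mA

V_ov = V_SG − |V_tp| = 3.47 − 1.29 = 2.18 V.
Since V_SD = 0.578 V < V_ov = 2.18 V, the device is in the triode region.
I_D = k_p [V_ov · V_SD − ½ V_SD²] = 2.3 × [2.18 × 0.578 − 0.5 × 0.578²] = 2.51 mA.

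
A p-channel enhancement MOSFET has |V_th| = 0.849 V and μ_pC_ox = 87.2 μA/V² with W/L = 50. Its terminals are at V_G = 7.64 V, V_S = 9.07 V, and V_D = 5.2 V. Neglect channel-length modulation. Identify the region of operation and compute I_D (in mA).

Saturation; I_D = 0.736 mA

V_SG = V_S − V_G = 9.07 − 7.64 = 1.43 V; V_SD = V_S − V_D = 9.07 − 5.2 = 3.87 V.
k_p = μ_pC_ox · (W/L) = 4.36 mA/V².
V_ov = V_SG − |V_th| = 1.43 − 0.849 = 0.581 V.
Since V_SD = 3.87 V ≥ V_ov = 0.581 V, the device is in saturation.
I_D = ½ k_p V_ov² = 0.5 × 4.36 × 0.581² = 0.736 mA.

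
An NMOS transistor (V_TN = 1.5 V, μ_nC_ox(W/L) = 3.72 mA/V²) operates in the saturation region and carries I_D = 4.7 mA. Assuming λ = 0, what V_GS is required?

In saturation I_D = ½ k_n (V_GS − V_TN)², so V_GS − V_TN = √(2 I_D / k_n) = √(2 × 4.7 / 3.72) = 1.59 V.
V_GS = 1.5 + 1.59 = 3.09 V.

V_GS = 3.09 V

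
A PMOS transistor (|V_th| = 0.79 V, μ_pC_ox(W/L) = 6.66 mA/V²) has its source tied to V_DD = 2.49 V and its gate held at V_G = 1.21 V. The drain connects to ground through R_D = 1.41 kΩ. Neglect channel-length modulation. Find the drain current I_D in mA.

V_SG = V_DD − V_G = 2.49 − 1.21 = 1.28 V, so V_ov = 1.28 − 0.79 = 0.49 V.
Assume saturation: I_D = ½ k_p V_ov² = 0.5 × 6.66 × 0.49² = 0.8 mA, giving V_SD = V_DD − I_D R_D = 2.49 − 0.8 × 1.41 = 1.36 V.
V_SD = 1.36 V ≥ V_ov = 0.49 V, confirming saturation.

I_D = 0.800 mA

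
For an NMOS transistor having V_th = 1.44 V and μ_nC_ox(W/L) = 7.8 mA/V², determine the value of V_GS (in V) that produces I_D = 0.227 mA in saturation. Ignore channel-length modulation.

V_GS = 1.68 V

In saturation I_D = ½ k_n (V_GS − V_th)², so V_GS − V_th = √(2 I_D / k_n) = √(2 × 0.227 / 7.8) = 0.241 V.
V_GS = 1.44 + 0.241 = 1.68 V.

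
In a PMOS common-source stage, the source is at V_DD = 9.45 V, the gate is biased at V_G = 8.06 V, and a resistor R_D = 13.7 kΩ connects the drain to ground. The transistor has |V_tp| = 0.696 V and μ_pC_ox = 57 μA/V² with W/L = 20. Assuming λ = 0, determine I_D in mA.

V_SG = V_DD − V_G = 9.45 − 8.06 = 1.39 V, so V_ov = 1.39 − 0.696 = 0.694 V.
k_p = μ_pC_ox · (W/L) = 1.14 mA/V².
Assume saturation: I_D = ½ k_p V_ov² = 0.5 × 1.14 × 0.694² = 0.275 mA, giving V_SD = V_DD − I_D R_D = 9.45 − 0.275 × 13.7 = 5.69 V.
V_SD = 5.69 V ≥ V_ov = 0.694 V, confirming saturation.

I_D = 0.275 mA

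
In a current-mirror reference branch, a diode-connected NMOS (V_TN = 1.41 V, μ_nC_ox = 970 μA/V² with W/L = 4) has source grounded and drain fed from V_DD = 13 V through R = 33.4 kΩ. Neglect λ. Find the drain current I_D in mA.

With gate tied to drain, V_GS = V_DS ≥ V_GS − V_TN, so the device is in saturation.
k_n = μ_nC_ox · (W/L) = 3.88 mA/V².
KCL at the drain: ½ k_n (V_GS − V_TN)² = (V_DD − V_GS)/R.
Let x = V_GS − 1.41. Then 64.8 x² + x − 11.59 = 0, giving x = 0.415 V (positive root), so V_GS = 1.83 V.
I_D = (V_DD − V_GS)/R = (13 − 1.83) / 33.4 = 0.335 mA.

I_D = 0.335 mA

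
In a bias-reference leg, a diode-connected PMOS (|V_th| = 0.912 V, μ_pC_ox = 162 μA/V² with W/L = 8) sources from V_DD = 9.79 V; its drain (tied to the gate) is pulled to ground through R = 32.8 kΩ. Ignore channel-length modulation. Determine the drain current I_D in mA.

I_D = 0.252 mA

With gate tied to drain, V_SG = V_SD ≥ V_SG − |V_th|, so the device is in saturation.
k_p = μ_pC_ox · (W/L) = 1.296 mA/V².
KCL at the drain: ½ k_p (V_SG − |V_th|)² = (V_DD − V_SG)/R.
Let x = V_SG − 0.912. Then 21.3 x² + x − 8.878 = 0, giving x = 0.623 V (positive root), so V_SG = 1.54 V.
I_D = (V_DD − V_SG)/R = (9.79 − 1.54) / 32.8 = 0.252 mA.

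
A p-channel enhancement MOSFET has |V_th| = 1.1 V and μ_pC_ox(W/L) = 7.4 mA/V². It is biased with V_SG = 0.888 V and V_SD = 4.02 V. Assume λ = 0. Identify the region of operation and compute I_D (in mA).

Cutoff; I_D = 0 mA

V_SG = 0.888 V < |V_th| = 1.1 V, so the transistor is in cutoff.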